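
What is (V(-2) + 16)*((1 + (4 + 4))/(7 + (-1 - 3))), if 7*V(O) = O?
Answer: 330/7 ≈ 47.143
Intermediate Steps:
V(O) = O/7
(V(-2) + 16)*((1 + (4 + 4))/(7 + (-1 - 3))) = ((1/7)*(-2) + 16)*((1 + (4 + 4))/(7 + (-1 - 3))) = (-2/7 + 16)*((1 + 8)/(7 - 4)) = 110*(9/3)/7 = 110*(9*(1/3))/7 = (110/7)*3 = 330/7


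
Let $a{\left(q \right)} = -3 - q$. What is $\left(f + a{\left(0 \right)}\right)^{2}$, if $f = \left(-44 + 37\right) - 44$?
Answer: $2916$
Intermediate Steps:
$f = -51$ ($f = -7 - 44 = -51$)
$\left(f + a{\left(0 \right)}\right)^{2} = \left(-51 - 3\right)^{2} = \left(-54\right)^{2} = 2916$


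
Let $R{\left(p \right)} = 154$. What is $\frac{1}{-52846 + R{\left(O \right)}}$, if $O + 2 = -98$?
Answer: $- \frac{1}{52692} \approx -1.8978 \cdot 10^{-5}$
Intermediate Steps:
$O = -100$ ($O = -2 - 98 = -100$)
$\frac{1}{-52846 + R{\left(O \right)}} = \frac{1}{-52846 + 154} = \frac{1}{-52692} = - \frac{1}{52692}$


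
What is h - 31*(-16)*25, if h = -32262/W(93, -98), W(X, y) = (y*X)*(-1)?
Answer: 18830223/1519 ≈ 12396.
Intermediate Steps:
W(X, y) = -X*y (W(X, y) = (X*y)*(-1) = -X*y)
h = -5377/1519 (h = -32262/((-1*93*(-98))) = -32262/9114 = -32262*1/9114 = -5377/1519 ≈ -3.5398)
h - 31*(-16)*25 = -5377/1519 - 31*(-16)*25 = -5377/1519 - (-496)*25 = -5377/1519 - 1*(-12400) = -5377/1519 + 12400 = 18830223/1519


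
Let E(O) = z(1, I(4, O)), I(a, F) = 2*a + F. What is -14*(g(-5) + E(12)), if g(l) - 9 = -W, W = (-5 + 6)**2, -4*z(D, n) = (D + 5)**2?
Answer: 14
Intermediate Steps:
I(a, F) = F + 2*a
z(D, n) = -(5 + D)**2/4 (z(D, n) = -(D + 5)**2/4 = -(5 + D)**2/4)
E(O) = -9 (E(O) = -(5 + 1)**2/4 = -1/4*6**2 = -1/4*36 = -9)
W = 1 (W = 1**2 = 1)
g(l) = 8 (g(l) = 9 - 1*1 = 9 - 1 = 8)
-14*(g(-5) + E(12)) = -14*(8 - 9) = -14*(-1) = 14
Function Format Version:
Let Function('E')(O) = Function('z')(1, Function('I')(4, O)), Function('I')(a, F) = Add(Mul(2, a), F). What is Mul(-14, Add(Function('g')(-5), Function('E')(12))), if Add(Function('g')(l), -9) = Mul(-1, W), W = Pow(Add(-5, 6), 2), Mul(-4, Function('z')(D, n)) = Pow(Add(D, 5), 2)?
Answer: 14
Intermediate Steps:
Function('I')(a, F) = Add(F, Mul(2, a))
Function('z')(D, n) = Mul(Rational(-1, 4), Pow(Add(5, D), 2)) (Function('z')(D, n) = Mul(Rational(-1, 4), Pow(Add(D, 5), 2)) = Mul(Rational(-1, 4), Pow(Add(5, D), 2)))
Function('E')(O) = -9 (Function('E')(O) = Mul(Rational(-1, 4), Pow(Add(5, 1), 2)) = Mul(Rational(-1, 4), Pow(6, 2)) = Mul(Rational(-1, 4), 36) = -9)
W = 1 (W = Pow(1, 2) = 1)
Function('g')(l) = 8 (Function('g')(l) = Add(9, Mul(-1, 1)) = Add(9, -1) = 8)
Mul(-14, Add(Function('g')(-5), Function('E')(12))) = Mul(-14, Add(8, -9)) = Mul(-14, -1) = 14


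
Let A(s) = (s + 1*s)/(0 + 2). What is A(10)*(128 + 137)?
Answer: 2650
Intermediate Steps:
A(s) = s (A(s) = (s + s)/2 = (2*s)*(½) = s)
A(10)*(128 + 137) = 10*(128 + 137) = 10*265 = 2650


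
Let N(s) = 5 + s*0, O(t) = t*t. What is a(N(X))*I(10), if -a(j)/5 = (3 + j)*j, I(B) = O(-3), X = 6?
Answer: -1800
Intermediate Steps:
O(t) = t²
N(s) = 5 (N(s) = 5 + 0 = 5)
I(B) = 9 (I(B) = (-3)² = 9)
a(j) = -5*j*(3 + j) (a(j) = -5*(3 + j)*j = -5*j*(3 + j))
a(N(X))*I(10) = -5*5*(3 + 5)*9 = -5*5*8*9 = -200*9 = -1800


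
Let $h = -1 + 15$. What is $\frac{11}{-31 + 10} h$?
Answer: $- \frac{22}{3} \approx -7.3333$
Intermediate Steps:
$h = 14$
$\frac{11}{-31 + 10} h = \frac{11}{-31 + 10} \cdot 14 = \frac{11}{-21} \cdot 14 = 11 \left(- \frac{1}{21}\right) 14 = \left(- \frac{11}{21}\right) 14 = - \frac{22}{3}$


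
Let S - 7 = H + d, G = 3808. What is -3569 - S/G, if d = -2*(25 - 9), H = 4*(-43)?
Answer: -13590555/3808 ≈ -3568.9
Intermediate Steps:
H = -172
d = -32 (d = -2*16 = -32)
S = -197 (S = 7 + (-172 - 32) = 7 - 204 = -197)
-3569 - S/G = -3569 - (-197)/3808 = -3569 - 1*(-197/3808) = -3569 + 197/3808 = -13590555/3808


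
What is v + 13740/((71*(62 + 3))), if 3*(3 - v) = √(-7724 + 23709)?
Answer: 5517/923 - √15985/3 ≈ -36.167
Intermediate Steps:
v = 3 - √15985/3 (v = 3 - √(-7724 + 23709)/3 = 3 - √15985/3 ≈ -39.144)
v + 13740/((71*(62 + 3))) = (3 - √15985/3) + 13740/((71*(62 + 3))) = (3 - √15985/3) + 13740/((71*65)) = (3 - √15985/3) + 13740/4615 = (3 - √15985/3) + 13740*(1/4615) = (3 - √15985/3) + 2748/923 = 5517/923 - √15985/3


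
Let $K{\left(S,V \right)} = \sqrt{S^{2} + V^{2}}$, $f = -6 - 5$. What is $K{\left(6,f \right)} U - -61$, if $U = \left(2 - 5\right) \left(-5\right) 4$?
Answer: $61 + 60 \sqrt{157} \approx 812.8$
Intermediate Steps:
$f = -11$
$U = 60$ ($U = \left(-3\right) \left(-5\right) 4 = 15 \cdot 4 = 60$)
$K{\left(6,f \right)} U - -61 = \sqrt{6^{2} + \left(-11\right)^{2}} \cdot 60 - -61 = \sqrt{36 + 121} \cdot 60 + 61 = \sqrt{157} \cdot 60 + 61 = 60 \sqrt{157} + 61 = 61 + 60 \sqrt{157}$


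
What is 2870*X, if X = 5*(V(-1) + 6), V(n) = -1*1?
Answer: 71750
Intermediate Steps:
V(n) = -1
X = 25 (X = 5*(-1 + 6) = 5*5 = 25)
2870*X = 2870*25 = 71750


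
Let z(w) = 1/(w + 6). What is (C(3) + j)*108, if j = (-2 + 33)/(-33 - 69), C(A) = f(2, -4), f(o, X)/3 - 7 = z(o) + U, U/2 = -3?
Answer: 11277/34 ≈ 331.68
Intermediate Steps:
U = -6 (U = 2*(-3) = -6)
z(w) = 1/(6 + w)
f(o, X) = 3 + 3/(6 + o) (f(o, X) = 21 + 3*(1/(6 + o) - 6) = 21 + 3*(-6 + 1/(6 + o)) = 21 + (-18 + 3/(6 + o)) = 3 + 3/(6 + o))
C(A) = 27/8 (C(A) = 3*(7 + 2)/(6 + 2) = 3*9/8 = 3*(⅛)*9 = 27/8)
j = -31/102 (j = 31/(-102) = 31*(-1/102) = -31/102 ≈ -0.30392)
(C(3) + j)*108 = (27/8 - 31/102)*108 = (1253/408)*108 = 11277/34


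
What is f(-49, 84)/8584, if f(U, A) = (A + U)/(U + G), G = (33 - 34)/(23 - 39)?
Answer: -70/840159 ≈ -8.3318e-5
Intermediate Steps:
G = 1/16 (G = -1/(-16) = -1*(-1/16) = 1/16 ≈ 0.062500)
f(U, A) = (A + U)/(1/16 + U) (f(U, A) = (A + U)/(U + 1/16) = (A + U)/(1/16 + U))
f(-49, 84)/8584 = (16*(84 - 49)/(1 + 16*(-49)))/8584 = (16*35/(1 - 784))*(1/8584) = (16*35/(-783))*(1/8584) = (16*(-1/783)*35)*(1/8584) = -560/783*1/8584 = -70/840159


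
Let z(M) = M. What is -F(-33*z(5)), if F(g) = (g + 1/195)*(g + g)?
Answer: -707828/13 ≈ -54448.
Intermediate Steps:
F(g) = 2*g*(1/195 + g) (F(g) = (g + 1/195)*(2*g) = (1/195 + g)*(2*g) = 2*g*(1/195 + g))
-F(-33*z(5)) = -2*(-33*5)*(1 + 195*(-33*5))/195 = -2*(-165)*(1 + 195*(-165))/195 = -2*(-165)*(1 - 32175)/195 = -2*(-165)*(-32174)/195 = -1*707828/13 = -707828/13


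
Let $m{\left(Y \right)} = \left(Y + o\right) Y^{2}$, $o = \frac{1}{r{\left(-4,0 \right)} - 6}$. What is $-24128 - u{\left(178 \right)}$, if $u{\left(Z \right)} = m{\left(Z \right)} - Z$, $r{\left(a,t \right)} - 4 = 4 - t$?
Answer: $-5679544$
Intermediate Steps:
$r{\left(a,t \right)} = 8 - t$ ($r{\left(a,t \right)} = 4 - \left(-4 + t\right) = 8 - t$)
$o = \frac{1}{2}$ ($o = \frac{1}{\left(8 - 0\right) - 6} = \frac{1}{\left(8 + 0\right) - 6} = \frac{1}{8 - 6} = \frac{1}{2} \approx 0.5$)
$m{\left(Y \right)} = Y^{2} \left(\frac{1}{2} + Y\right)$ ($m{\left(Y \right)} = \left(Y + \frac{1}{2}\right) Y^{2} = \left(\frac{1}{2} + Y\right) Y^{2} = Y^{2} \left(\frac{1}{2} + Y\right)$)
$u{\left(Z \right)} = - Z + Z^{2} \left(\frac{1}{2} + Z\right)$ ($u{\left(Z \right)} = Z^{2} \left(\frac{1}{2} + Z\right) - Z = - Z + Z^{2} \left(\frac{1}{2} + Z\right)$)
$-24128 - u{\left(178 \right)} = -24128 - 178 \left(-1 + 178^{2} + \frac{1}{2} \cdot 178\right) = -24128 - 178 \left(-1 + 31684 + 89\right) = -24128 - 178 \cdot 31772 = -24128 - 5655416 = -5679544$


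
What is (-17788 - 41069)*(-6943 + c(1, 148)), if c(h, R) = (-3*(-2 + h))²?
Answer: 408114438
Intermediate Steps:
c(h, R) = (6 - 3*h)²
(-17788 - 41069)*(-6943 + c(1, 148)) = (-17788 - 41069)*(-6943 + 9*(-2 + 1)²) = -58857*(-6943 + 9*(-1)²) = -58857*(-6943 + 9*1) = -58857*(-6943 + 9) = -58857*(-6934) = 408114438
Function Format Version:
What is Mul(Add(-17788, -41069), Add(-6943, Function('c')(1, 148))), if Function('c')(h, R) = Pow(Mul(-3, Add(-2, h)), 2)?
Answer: 408114438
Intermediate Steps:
Function('c')(h, R) = Pow(Add(6, Mul(-3, h)), 2)
Mul(Add(-17788, -41069), Add(-6943, Function('c')(1, 148))) = Mul(Add(-17788, -41069), Add(-6943, Mul(9, Pow(Add(-2, 1), 2)))) = Mul(-58857, Add(-6943, Mul(9, Pow(-1, 2)))) = Mul(-58857, Add(-6943, Mul(9, 1))) = Mul(-58857, Add(-6943, 9)) = Mul(-58857, -6934) = 408114438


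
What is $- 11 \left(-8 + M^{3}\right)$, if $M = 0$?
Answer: $88$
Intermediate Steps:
$- 11 \left(-8 + M^{3}\right) = - 11 \left(-8 + 0^{3}\right) = - 11 \left(-8 + 0\right) = \left(-11\right) \left(-8\right) = 88$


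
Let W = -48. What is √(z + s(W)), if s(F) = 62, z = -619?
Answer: I*√557 ≈ 23.601*I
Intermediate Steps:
√(z + s(W)) = √(-619 + 62) = √(-557) = I*√557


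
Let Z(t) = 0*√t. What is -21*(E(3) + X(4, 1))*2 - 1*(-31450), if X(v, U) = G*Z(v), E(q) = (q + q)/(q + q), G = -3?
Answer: 31408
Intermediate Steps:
E(q) = 1 (E(q) = (2*q)/((2*q)) = (2*q)*(1/(2*q)) = 1)
Z(t) = 0
X(v, U) = 0 (X(v, U) = -3*0 = 0)
-21*(E(3) + X(4, 1))*2 - 1*(-31450) = -21*(1 + 0)*2 - 1*(-31450) = -21*1*2 + 31450 = -21*2 + 31450 = -42 + 31450 = 31408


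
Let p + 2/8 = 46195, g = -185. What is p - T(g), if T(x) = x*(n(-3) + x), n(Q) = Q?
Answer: 45659/4 ≈ 11415.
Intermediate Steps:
T(x) = x*(-3 + x)
p = 184779/4 (p = -¼ + 46195 = 184779/4 ≈ 46195.)
p - T(g) = 184779/4 - (-185)*(-3 - 185) = 184779/4 - (-185)*(-188) = 184779/4 - 1*34780 = 184779/4 - 34780 = 45659/4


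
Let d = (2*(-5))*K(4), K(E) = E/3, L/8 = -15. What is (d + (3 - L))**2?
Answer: 108241/9 ≈ 12027.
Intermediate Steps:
L = -120 (L = 8*(-15) = -120)
K(E) = E/3 (K(E) = E*(1/3) = E/3)
d = -40/3 (d = (2*(-5))*((1/3)*4) = -10*4/3 = -40/3 ≈ -13.333)
(d + (3 - L))**2 = (-40/3 + (3 - 1*(-120)))**2 = (-40/3 + (3 + 120))**2 = (-40/3 + 123)**2 = (329/3)**2 = 108241/9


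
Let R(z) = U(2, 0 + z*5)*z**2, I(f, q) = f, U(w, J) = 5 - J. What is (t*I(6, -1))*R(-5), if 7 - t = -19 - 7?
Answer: 148500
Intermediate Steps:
t = 33 (t = 7 - (-19 - 7) = 7 - 1*(-26) = 7 + 26 = 33)
R(z) = z**2*(5 - 5*z) (R(z) = (5 - (0 + z*5))*z**2 = (5 - (0 + 5*z))*z**2 = (5 - 5*z)*z**2 = z**2*(5 - 5*z))
(t*I(6, -1))*R(-5) = (33*6)*(5*(-5)**2*(1 - 1*(-5))) = 198*(5*25*(1 + 5)) = 198*(5*25*6) = 198*750 = 148500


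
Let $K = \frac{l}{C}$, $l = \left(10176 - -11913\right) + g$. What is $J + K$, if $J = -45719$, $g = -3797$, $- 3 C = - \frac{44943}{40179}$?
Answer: $\frac{50037929}{14981} \approx 3340.1$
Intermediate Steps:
$C = \frac{14981}{40179}$ ($C = - \frac{\left(-44943\right) \frac{1}{40179}}{3} = \left(- \frac{1}{3}\right) \left(- \frac{14981}{13393}\right) = \frac{14981}{40179} \approx 0.37286$)
$l = 18292$ ($l = \left(10176 - -11913\right) - 3797 = \left(10176 + 11913\right) - 3797 = 22089 - 3797 = 18292$)
$K = \frac{734954268}{14981}$ ($K = \frac{18292}{\frac{14981}{40179}} = 18292 \cdot \frac{40179}{14981} = \frac{734954268}{14981} \approx 49059.0$)
$J + K = -45719 + \frac{734954268}{14981} = \frac{50037929}{14981}$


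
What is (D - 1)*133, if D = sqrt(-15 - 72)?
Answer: -133 + 133*I*sqrt(87) ≈ -133.0 + 1240.5*I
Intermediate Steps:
D = I*sqrt(87) (D = sqrt(-87) = I*sqrt(87) ≈ 9.3274*I)
(D - 1)*133 = (I*sqrt(87) - 1)*133 = (-1 + I*sqrt(87))*133 = -133 + 133*I*sqrt(87)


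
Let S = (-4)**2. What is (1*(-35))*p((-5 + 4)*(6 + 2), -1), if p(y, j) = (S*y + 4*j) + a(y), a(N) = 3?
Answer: 4515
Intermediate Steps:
S = 16
p(y, j) = 3 + 4*j + 16*y (p(y, j) = (16*y + 4*j) + 3 = (4*j + 16*y) + 3 = 3 + 4*j + 16*y)
(1*(-35))*p((-5 + 4)*(6 + 2), -1) = (1*(-35))*(3 + 4*(-1) + 16*((-5 + 4)*(6 + 2))) = -35*(3 - 4 + 16*(-1*8)) = -35*(3 - 4 + 16*(-8)) = -35*(3 - 4 - 128) = -35*(-129) = 4515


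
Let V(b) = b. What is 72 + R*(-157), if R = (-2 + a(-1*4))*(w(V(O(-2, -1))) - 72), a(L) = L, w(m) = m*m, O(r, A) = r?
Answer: -63984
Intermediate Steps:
w(m) = m**2
R = 408 (R = (-2 - 1*4)*((-2)**2 - 72) = (-2 - 4)*(4 - 72) = -6*(-68) = 408)
72 + R*(-157) = 72 + 408*(-157) = 72 - 64056 = -63984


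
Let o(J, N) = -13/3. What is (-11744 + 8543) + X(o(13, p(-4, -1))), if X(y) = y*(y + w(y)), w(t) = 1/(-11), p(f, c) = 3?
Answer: -315001/99 ≈ -3181.8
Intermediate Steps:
o(J, N) = -13/3 (o(J, N) = -13*1/3 = -13/3)
w(t) = -1/11
X(y) = y*(-1/11 + y) (X(y) = y*(y - 1/11) = y*(-1/11 + y))
(-11744 + 8543) + X(o(13, p(-4, -1))) = (-11744 + 8543) - 13*(-1/11 - 13/3)/3 = -3201 - 13/3*(-146/33) = -3201 + 1898/99 = -315001/99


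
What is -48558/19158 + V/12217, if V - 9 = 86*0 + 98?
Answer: -98530530/39008881 ≈ -2.5258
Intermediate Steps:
V = 107 (V = 9 + (86*0 + 98) = 9 + (0 + 98) = 9 + 98 = 107)
-48558/19158 + V/12217 = -48558/19158 + 107/12217 = -48558*1/19158 + 107*(1/12217) = -8093/3193 + 107/12217 = -98530530/39008881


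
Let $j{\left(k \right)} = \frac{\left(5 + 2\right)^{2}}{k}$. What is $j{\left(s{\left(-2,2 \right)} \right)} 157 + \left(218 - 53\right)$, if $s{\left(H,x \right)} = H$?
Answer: $- \frac{7363}{2} \approx -3681.5$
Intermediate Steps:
$j{\left(k \right)} = \frac{49}{k}$ ($j{\left(k \right)} = \frac{7^{2}}{k} = \frac{49}{k}$)
$j{\left(s{\left(-2,2 \right)} \right)} 157 + \left(218 - 53\right) = \frac{49}{-2} \cdot 157 + \left(218 - 53\right) = 49 \left(- \frac{1}{2}\right) 157 + 165 = \left(- \frac{49}{2}\right) 157 + 165 = - \frac{7693}{2} + 165 = - \frac{7363}{2}$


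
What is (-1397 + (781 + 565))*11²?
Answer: -6171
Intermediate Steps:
(-1397 + (781 + 565))*11² = (-1397 + 1346)*121 = -51*121 = -6171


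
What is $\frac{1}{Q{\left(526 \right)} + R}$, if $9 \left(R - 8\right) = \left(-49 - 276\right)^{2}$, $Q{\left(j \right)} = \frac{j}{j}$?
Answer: $\frac{9}{105706} \approx 8.5142 \cdot 10^{-5}$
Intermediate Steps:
$Q{\left(j \right)} = 1$
$R = \frac{105697}{9}$ ($R = 8 + \frac{\left(-49 - 276\right)^{2}}{9} = 8 + \frac{\left(-325\right)^{2}}{9} = 8 + \frac{1}{9} \cdot 105625 = 8 + \frac{105625}{9} = \frac{105697}{9} \approx 11744.0$)
$\frac{1}{Q{\left(526 \right)} + R} = \frac{1}{1 + \frac{105697}{9}} = \frac{1}{\frac{105706}{9}} = \frac{9}{105706}$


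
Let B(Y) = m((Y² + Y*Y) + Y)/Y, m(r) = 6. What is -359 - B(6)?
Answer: -360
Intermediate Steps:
B(Y) = 6/Y
-359 - B(6) = -359 - 6/6 = -359 - 1*1 = -359 - 1 = -360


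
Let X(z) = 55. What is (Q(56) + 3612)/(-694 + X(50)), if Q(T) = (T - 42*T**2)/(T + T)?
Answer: -4873/1278 ≈ -3.8130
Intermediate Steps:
Q(T) = (T - 42*T**2)/(2*T) (Q(T) = (T - 42*T**2)/((2*T)) = (T - 42*T**2)*(1/(2*T)) = (T - 42*T**2)/(2*T))
(Q(56) + 3612)/(-694 + X(50)) = ((1/2 - 21*56) + 3612)/(-694 + 55) = ((1/2 - 1176) + 3612)/(-639) = (-2351/2 + 3612)*(-1/639) = (4873/2)*(-1/639) = -4873/1278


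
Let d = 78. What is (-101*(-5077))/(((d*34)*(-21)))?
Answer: -512777/55692 ≈ -9.2074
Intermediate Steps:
(-101*(-5077))/(((d*34)*(-21))) = (-101*(-5077))/(((78*34)*(-21))) = 512777/((2652*(-21))) = 512777/(-55692) = 512777*(-1/55692) = -512777/55692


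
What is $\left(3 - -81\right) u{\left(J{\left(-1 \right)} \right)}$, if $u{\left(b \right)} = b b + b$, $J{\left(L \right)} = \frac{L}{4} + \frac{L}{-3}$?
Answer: $\frac{91}{12} \approx 7.5833$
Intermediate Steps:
$J{\left(L \right)} = - \frac{L}{12}$ ($J{\left(L \right)} = L \frac{1}{4} + L \left(- \frac{1}{3}\right) = \frac{L}{4} - \frac{L}{3} = - \frac{L}{12}$)
$u{\left(b \right)} = b + b^{2}$ ($u{\left(b \right)} = b^{2} + b = b + b^{2}$)
$\left(3 - -81\right) u{\left(J{\left(-1 \right)} \right)} = \left(3 - -81\right) \left(- \frac{1}{12}\right) \left(-1\right) \left(1 - - \frac{1}{12}\right) = \left(3 + 81\right) \frac{1 + \frac{1}{12}}{12} = 84 \cdot \frac{1}{12} \cdot \frac{13}{12} = 84 \cdot \frac{13}{144} = \frac{91}{12}$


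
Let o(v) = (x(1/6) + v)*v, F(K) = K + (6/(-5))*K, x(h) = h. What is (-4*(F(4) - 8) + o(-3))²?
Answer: 190969/100 ≈ 1909.7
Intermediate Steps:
F(K) = -K/5 (F(K) = K + (6*(-⅕))*K = K - 6*K/5 = -K/5)
o(v) = v*(⅙ + v) (o(v) = (1/6 + v)*v = (⅙ + v)*v = v*(⅙ + v))
(-4*(F(4) - 8) + o(-3))² = (-4*(-⅕*4 - 8) - 3*(⅙ - 3))² = (-4*(-⅘ - 8) - 3*(-17/6))² = (-4*(-44/5) + 17/2)² = (176/5 + 17/2)² = (437/10)² = 190969/100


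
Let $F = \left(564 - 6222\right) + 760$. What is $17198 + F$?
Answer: $12300$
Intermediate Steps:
$F = -4898$ ($F = -5658 + 760 = -4898$)
$17198 + F = 17198 - 4898 = 12300$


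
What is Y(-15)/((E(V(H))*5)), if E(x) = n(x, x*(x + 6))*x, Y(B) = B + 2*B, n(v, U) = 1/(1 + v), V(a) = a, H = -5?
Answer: -36/5 ≈ -7.2000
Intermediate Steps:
Y(B) = 3*B
E(x) = x/(1 + x)
Y(-15)/((E(V(H))*5)) = (3*(-15))/((-5/(1 - 5)*5)) = -45/(-5/(-4)*5) = -45/(-5*(-¼)*5) = -45/((5/4)*5) = -45/25/4 = -45*4/25 = -36/5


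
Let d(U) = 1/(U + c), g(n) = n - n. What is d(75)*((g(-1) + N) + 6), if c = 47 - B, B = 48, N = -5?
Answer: 1/74 ≈ 0.013514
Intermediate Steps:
g(n) = 0
c = -1 (c = 47 - 1*48 = 47 - 48 = -1)
d(U) = 1/(-1 + U) (d(U) = 1/(U - 1) = 1/(-1 + U))
d(75)*((g(-1) + N) + 6) = ((0 - 5) + 6)/(-1 + 75) = (-5 + 6)/74 = (1/74)*1 = 1/74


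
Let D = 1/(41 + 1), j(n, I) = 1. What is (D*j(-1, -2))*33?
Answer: 11/14 ≈ 0.78571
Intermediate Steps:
D = 1/42 ≈ 0.023810
(D*j(-1, -2))*33 = ((1/42)*1)*33 = (1/42)*33 = 11/14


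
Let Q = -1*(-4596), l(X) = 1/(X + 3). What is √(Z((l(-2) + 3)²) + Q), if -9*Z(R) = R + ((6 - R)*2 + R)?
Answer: 2*√10338/3 ≈ 67.784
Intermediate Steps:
l(X) = 1/(3 + X)
Q = 4596
Z(R) = -4/3 (Z(R) = -(R + ((6 - R)*2 + R))/9 = -(R + ((12 - 2*R) + R))/9 = -(R + (12 - R))/9 = -⅑*12 = -4/3)
√(Z((l(-2) + 3)²) + Q) = √(-4/3 + 4596) = √(13784/3) = 2*√10338/3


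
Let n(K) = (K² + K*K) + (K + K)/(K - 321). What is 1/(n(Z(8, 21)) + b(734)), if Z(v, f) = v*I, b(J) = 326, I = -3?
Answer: 115/169986 ≈ 0.00067653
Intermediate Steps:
Z(v, f) = -3*v (Z(v, f) = v*(-3) = -3*v)
n(K) = 2*K² + 2*K/(-321 + K) (n(K) = (K² + K²) + (2*K)/(-321 + K) = 2*K² + 2*K/(-321 + K))
1/(n(Z(8, 21)) + b(734)) = 1/(2*(-3*8)*(1 + (-3*8)² - (-963)*8)/(-321 - 3*8) + 326) = 1/(2*(-24)*(1 + (-24)² - 321*(-24))/(-321 - 24) + 326) = 1/(2*(-24)*(1 + 576 + 7704)/(-345) + 326) = 1/(2*(-24)*(-1/345)*8281 + 326) = 1/(132496/115 + 326) = 1/(169986/115) = 115/169986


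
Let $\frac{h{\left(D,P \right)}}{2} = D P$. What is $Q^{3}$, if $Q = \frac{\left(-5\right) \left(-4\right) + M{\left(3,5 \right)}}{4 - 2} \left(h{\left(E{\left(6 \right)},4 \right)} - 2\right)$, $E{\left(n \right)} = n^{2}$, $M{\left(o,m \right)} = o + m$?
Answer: $64192192064$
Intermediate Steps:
$M{\left(o,m \right)} = m + o$
$h{\left(D,P \right)} = 2 D P$
$Q = 4004$ ($Q = \frac{\left(-5\right) \left(-4\right) + \left(5 + 3\right)}{4 - 2} \left(2 \cdot 6^{2} \cdot 4 - 2\right) = \frac{20 + 8}{2} \left(2 \cdot 36 \cdot 4 - 2\right) = 28 \cdot \frac{1}{2} \left(288 - 2\right) = 14 \cdot 286 = 4004$)
$Q^{3} = 4004^{3} = 64192192064$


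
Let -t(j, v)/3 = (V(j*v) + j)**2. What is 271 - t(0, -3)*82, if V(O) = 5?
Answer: 6421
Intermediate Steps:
t(j, v) = -3*(5 + j)**2
271 - t(0, -3)*82 = 271 - (-3*(5 + 0)**2)*82 = 271 - (-3*5**2)*82 = 271 - (-3*25)*82 = 271 - (-75)*82 = 271 - 1*(-6150) = 271 + 6150 = 6421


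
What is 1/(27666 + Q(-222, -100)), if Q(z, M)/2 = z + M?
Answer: 1/27022 ≈ 3.7007e-5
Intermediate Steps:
Q(z, M) = 2*M + 2*z (Q(z, M) = 2*(z + M) = 2*(M + z) = 2*M + 2*z)
1/(27666 + Q(-222, -100)) = 1/(27666 + (2*(-100) + 2*(-222))) = 1/(27666 + (-200 - 444)) = 1/(27666 - 644) = 1/27022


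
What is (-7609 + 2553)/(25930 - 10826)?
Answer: -79/236 ≈ -0.33475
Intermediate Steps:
(-7609 + 2553)/(25930 - 10826) = -5056/15104 = -5056*1/15104 = -79/236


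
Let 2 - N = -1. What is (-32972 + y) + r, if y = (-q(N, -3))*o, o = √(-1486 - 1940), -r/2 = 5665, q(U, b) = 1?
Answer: -44302 - I*√3426 ≈ -44302.0 - 58.532*I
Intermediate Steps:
N = 3 (N = 2 - 1*(-1) = 2 + 1 = 3)
r = -11330 (r = -2*5665 = -11330)
o = I*√3426 (o = √(-3426) = I*√3426 ≈ 58.532*I)
y = -I*√3426 (y = (-1*1)*(I*√3426) = -I*√3426 ≈ -58.532*I)
(-32972 + y) + r = (-32972 - I*√3426) - 11330 = -44302 - I*√3426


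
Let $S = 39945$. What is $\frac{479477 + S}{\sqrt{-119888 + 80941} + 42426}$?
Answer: $\frac{22036997772}{1800004423} - \frac{519422 i \sqrt{38947}}{1800004423} \approx 12.243 - 0.056949 i$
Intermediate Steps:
$\frac{479477 + S}{\sqrt{-119888 + 80941} + 42426} = \frac{479477 + 39945}{\sqrt{-119888 + 80941} + 42426} = \frac{519422}{\sqrt{-38947} + 42426} = \frac{519422}{i \sqrt{38947} + 42426} = \frac{519422}{42426 + i \sqrt{38947}}$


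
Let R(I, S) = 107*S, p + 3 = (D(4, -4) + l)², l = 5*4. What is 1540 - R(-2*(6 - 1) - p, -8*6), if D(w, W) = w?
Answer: 6676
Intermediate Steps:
l = 20
p = 573 (p = -3 + (4 + 20)² = -3 + 24² = -3 + 576 = 573)
1540 - R(-2*(6 - 1) - p, -8*6) = 1540 - 107*(-8*6) = 1540 - 107*(-48) = 1540 - 1*(-5136) = 1540 + 5136 = 6676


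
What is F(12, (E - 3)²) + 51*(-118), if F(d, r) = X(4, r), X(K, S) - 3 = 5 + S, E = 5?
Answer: -6006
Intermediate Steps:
X(K, S) = 8 + S (X(K, S) = 3 + (5 + S) = 8 + S)
F(d, r) = 8 + r
F(12, (E - 3)²) + 51*(-118) = (8 + (5 - 3)²) + 51*(-118) = (8 + 2²) - 6018 = (8 + 4) - 6018 = 12 - 6018 = -6006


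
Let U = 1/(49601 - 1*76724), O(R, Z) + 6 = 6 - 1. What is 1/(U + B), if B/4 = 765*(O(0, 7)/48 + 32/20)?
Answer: 108492/524260463 ≈ 0.00020694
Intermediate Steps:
O(R, Z) = -1 (O(R, Z) = -6 + (6 - 1) = -6 + 5 = -1)
B = 19329/4 (B = 4*(765*(-1/48 + 32/20)) = 4*(765*(-1*1/48 + 32*(1/20))) = 4*(765*(-1/48 + 8/5)) = 4*(765*(379/240)) = 4*(19329/16) = 19329/4 ≈ 4832.3)
U = -1/27123 (U = 1/(49601 - 76724) = 1/(-27123) = -1/27123 ≈ -3.6869e-5)
1/(U + B) = 1/(-1/27123 + 19329/4) = 1/(524260463/108492) = 108492/524260463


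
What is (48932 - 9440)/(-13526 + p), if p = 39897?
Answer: 39492/26371 ≈ 1.4976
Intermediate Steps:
(48932 - 9440)/(-13526 + p) = (48932 - 9440)/(-13526 + 39897) = 39492/26371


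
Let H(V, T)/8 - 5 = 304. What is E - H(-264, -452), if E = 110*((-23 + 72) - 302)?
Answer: -30302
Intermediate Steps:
H(V, T) = 2472 (H(V, T) = 40 + 8*304 = 40 + 2432 = 2472)
E = -27830 (E = 110*(49 - 302) = 110*(-253) = -27830)
E - H(-264, -452) = -27830 - 1*2472 = -27830 - 2472 = -30302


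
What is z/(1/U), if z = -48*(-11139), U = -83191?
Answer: -44479898352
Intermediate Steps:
z = 534672
z/(1/U) = 534672/(1/(-83191)) = 534672/(-1/83191) = 534672*(-83191) = -44479898352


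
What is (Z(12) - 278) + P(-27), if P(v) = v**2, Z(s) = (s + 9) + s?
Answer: 484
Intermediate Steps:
Z(s) = 9 + 2*s (Z(s) = (9 + s) + s = 9 + 2*s)
(Z(12) - 278) + P(-27) = ((9 + 2*12) - 278) + (-27)**2 = ((9 + 24) - 278) + 729 = (33 - 278) + 729 = -245 + 729 = 484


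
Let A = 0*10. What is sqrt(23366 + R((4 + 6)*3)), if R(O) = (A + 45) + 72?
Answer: sqrt(23483) ≈ 153.24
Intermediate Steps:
A = 0
R(O) = 117 (R(O) = (0 + 45) + 72 = 45 + 72 = 117)
sqrt(23366 + R((4 + 6)*3)) = sqrt(23366 + 117) = sqrt(23483)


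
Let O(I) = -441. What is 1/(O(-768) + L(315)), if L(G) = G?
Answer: -1/126 ≈ -0.0079365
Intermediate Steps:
1/(O(-768) + L(315)) = 1/(-441 + 315) = 1/(-126) = -1/126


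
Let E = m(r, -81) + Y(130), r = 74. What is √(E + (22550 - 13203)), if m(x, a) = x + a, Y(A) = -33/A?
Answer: √157841710/130 ≈ 96.642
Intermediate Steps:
m(x, a) = a + x
E = -943/130 (E = (-81 + 74) - 33/130 = -7 - 33*1/130 = -7 - 33/130 = -943/130 ≈ -7.2538)
√(E + (22550 - 13203)) = √(-943/130 + (22550 - 13203)) = √(-943/130 + 9347) = √(1214167/130) = √157841710/130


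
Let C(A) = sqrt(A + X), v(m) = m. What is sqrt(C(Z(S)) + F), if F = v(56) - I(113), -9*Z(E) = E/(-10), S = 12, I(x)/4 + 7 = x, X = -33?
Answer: sqrt(-82800 + 15*I*sqrt(7395))/15 ≈ 0.14942 + 19.184*I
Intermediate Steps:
I(x) = -28 + 4*x
Z(E) = E/90 (Z(E) = -E/(9*(-10)) = -E*(-1)/(9*10) = -(-1)*E/90 = E/90)
F = -368 (F = 56 - (-28 + 4*113) = 56 - (-28 + 452) = 56 - 1*424 = 56 - 424 = -368)
C(A) = sqrt(-33 + A) (C(A) = sqrt(A - 33) = sqrt(-33 + A))
sqrt(C(Z(S)) + F) = sqrt(sqrt(-33 + (1/90)*12) - 368) = sqrt(sqrt(-33 + 2/15) - 368) = sqrt(sqrt(-493/15) - 368) = sqrt(I*sqrt(7395)/15 - 368) = sqrt(-368 + I*sqrt(7395)/15)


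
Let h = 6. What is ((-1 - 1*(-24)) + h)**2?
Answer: 841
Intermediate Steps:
((-1 - 1*(-24)) + h)**2 = ((-1 - 1*(-24)) + 6)**2 = ((-1 + 24) + 6)**2 = (23 + 6)**2 = 29**2 = 841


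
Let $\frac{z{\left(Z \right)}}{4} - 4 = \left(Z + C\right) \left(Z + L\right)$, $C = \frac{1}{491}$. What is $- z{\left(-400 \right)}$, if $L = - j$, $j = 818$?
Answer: $- \frac{956863784}{491} \approx -1.9488 \cdot 10^{6}$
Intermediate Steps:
$L = -818$ ($L = \left(-1\right) 818 = -818$)
$C = \frac{1}{491} \approx 0.0020367$
$z{\left(Z \right)} = 16 + 4 \left(-818 + Z\right) \left(\frac{1}{491} + Z\right)$ ($z{\left(Z \right)} = 16 + 4 \left(Z + \frac{1}{491}\right) \left(Z - 818\right) = 16 + 4 \left(\frac{1}{491} + Z\right) \left(-818 + Z\right) = 16 + 4 \left(-818 + Z\right) \left(\frac{1}{491} + Z\right)$)
$- z{\left(-400 \right)} = - (\frac{4584}{491} + 4 \left(-400\right)^{2} - - \frac{642619200}{491}) = - (\frac{4584}{491} + 4 \cdot 160000 + \frac{642619200}{491}) = - (\frac{4584}{491} + 640000 + \frac{642619200}{491}) = \left(-1\right) \frac{956863784}{491} = - \frac{956863784}{491}$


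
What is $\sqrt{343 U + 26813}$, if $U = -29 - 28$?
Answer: $\sqrt{7262} \approx 85.217$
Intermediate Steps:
$U = -57$ ($U = -29 - 28 = -57$)
$\sqrt{343 U + 26813} = \sqrt{343 \left(-57\right) + 26813} = \sqrt{-19551 + 26813} = \sqrt{7262}$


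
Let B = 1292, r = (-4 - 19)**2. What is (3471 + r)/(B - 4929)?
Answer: -4000/3637 ≈ -1.0998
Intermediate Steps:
r = 529 (r = (-23)**2 = 529)
(3471 + r)/(B - 4929) = (3471 + 529)/(1292 - 4929) = 4000/(-3637) = 4000*(-1/3637) = -4000/3637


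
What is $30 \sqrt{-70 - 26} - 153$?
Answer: $-153 + 120 i \sqrt{6} \approx -153.0 + 293.94 i$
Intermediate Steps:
$30 \sqrt{-70 - 26} - 153 = 30 \sqrt{-96} - 153 = 30 \cdot 4 i \sqrt{6} - 153 = 120 i \sqrt{6} - 153 = -153 + 120 i \sqrt{6}$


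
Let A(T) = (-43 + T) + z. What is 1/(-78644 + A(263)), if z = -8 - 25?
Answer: -1/78457 ≈ -1.2746e-5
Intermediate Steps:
z = -33
A(T) = -76 + T (A(T) = (-43 + T) - 33 = -76 + T)
1/(-78644 + A(263)) = 1/(-78644 + (-76 + 263)) = 1/(-78644 + 187) = 1/(-78457) = -1/78457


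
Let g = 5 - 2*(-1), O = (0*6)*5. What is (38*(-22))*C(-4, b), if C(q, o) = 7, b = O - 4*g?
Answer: -5852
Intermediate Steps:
O = 0 (O = 0*5 = 0)
g = 7 (g = 5 + 2 = 7)
b = -28 (b = 0 - 4*7 = 0 - 28 = -28)
(38*(-22))*C(-4, b) = (38*(-22))*7 = -836*7 = -5852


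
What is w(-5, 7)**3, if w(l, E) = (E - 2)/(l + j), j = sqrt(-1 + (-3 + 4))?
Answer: -1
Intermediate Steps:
j = 0 (j = sqrt(-1 + 1) = sqrt(0) = 0)
w(l, E) = (-2 + E)/l (w(l, E) = (E - 2)/(l + 0) = (-2 + E)/l)
w(-5, 7)**3 = ((-2 + 7)/(-5))**3 = (-1/5*5)**3 = (-1)**3 = -1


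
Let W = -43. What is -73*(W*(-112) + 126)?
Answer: -360766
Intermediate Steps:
-73*(W*(-112) + 126) = -73*(-43*(-112) + 126) = -73*(4816 + 126) = -73*4942 = -360766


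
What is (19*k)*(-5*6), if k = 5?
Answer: -2850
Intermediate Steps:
(19*k)*(-5*6) = (19*5)*(-5*6) = 95*(-30) = -2850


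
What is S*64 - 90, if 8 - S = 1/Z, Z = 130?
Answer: 27398/65 ≈ 421.51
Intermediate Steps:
S = 1039/130 (S = 8 - 1/130 = 1039/130 ≈ 7.9923)
S*64 - 90 = (1039/130)*64 - 90 = 33248/65 - 90 = 27398/65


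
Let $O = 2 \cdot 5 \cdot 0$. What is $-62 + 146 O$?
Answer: $-62$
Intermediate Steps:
$O = 0$ ($O = 10 \cdot 0 = 0$)
$-62 + 146 O = -62 + 146 \cdot 0 = -62 + 0 = -62$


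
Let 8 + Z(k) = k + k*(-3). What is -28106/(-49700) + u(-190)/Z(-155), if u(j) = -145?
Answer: 160189/1876175 ≈ 0.085381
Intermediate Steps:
Z(k) = -8 - 2*k (Z(k) = -8 + (k + k*(-3)) = -8 + (k - 3*k) = -8 - 2*k)
-28106/(-49700) + u(-190)/Z(-155) = -28106/(-49700) - 145/(-8 - 2*(-155)) = -28106*(-1/49700) - 145/(-8 + 310) = 14053/24850 - 145/302 = 160189/1876175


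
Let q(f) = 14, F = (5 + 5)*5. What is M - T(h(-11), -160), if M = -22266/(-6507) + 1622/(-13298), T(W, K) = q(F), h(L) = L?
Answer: -51437905/4807227 ≈ -10.700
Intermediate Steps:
F = 50 (F = 10*5 = 50)
T(W, K) = 14
M = 15863273/4807227 (M = -22266*(-1/6507) + 1622*(-1/13298) = 2474/723 - 811/6649 = 15863273/4807227 ≈ 3.2999)
M - T(h(-11), -160) = 15863273/4807227 - 1*14 = 15863273/4807227 - 14 = -51437905/4807227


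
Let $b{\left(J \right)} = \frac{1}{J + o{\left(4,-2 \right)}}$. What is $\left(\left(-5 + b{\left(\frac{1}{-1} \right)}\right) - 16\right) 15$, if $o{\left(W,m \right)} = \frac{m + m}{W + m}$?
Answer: $-320$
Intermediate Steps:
$o{\left(W,m \right)} = \frac{2 m}{W + m}$
$b{\left(J \right)} = \frac{1}{-2 + J}$ ($b{\left(J \right)} = \frac{1}{J + 2 \left(-2\right) \frac{1}{4 - 2}} = \frac{1}{J + 2 \left(-2\right) \frac{1}{2}} = \frac{1}{J - 2} = \frac{1}{-2 + J}$)
$\left(\left(-5 + b{\left(\frac{1}{-1} \right)}\right) - 16\right) 15 = \left(\left(-5 + \frac{1}{-2 + \frac{1}{-1}}\right) - 16\right) 15 = \left(\left(-5 + \frac{1}{-2 - 1}\right) - 16\right) 15 = \left(\left(-5 + \frac{1}{-3}\right) - 16\right) 15 = \left(\left(-5 - \frac{1}{3}\right) - 16\right) 15 = \left(- \frac{16}{3} - 16\right) 15 = \left(- \frac{64}{3}\right) 15 = -320$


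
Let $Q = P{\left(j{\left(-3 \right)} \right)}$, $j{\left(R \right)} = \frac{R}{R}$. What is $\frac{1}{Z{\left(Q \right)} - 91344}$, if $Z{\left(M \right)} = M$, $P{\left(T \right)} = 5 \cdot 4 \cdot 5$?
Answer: $- \frac{1}{91244} \approx -1.096 \cdot 10^{-5}$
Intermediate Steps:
$j{\left(R \right)} = 1$
$P{\left(T \right)} = 100$ ($P{\left(T \right)} = 20 \cdot 5 = 100$)
$Q = 100$
$\frac{1}{Z{\left(Q \right)} - 91344} = \frac{1}{100 - 91344} = \frac{1}{-91244} = - \frac{1}{91244}$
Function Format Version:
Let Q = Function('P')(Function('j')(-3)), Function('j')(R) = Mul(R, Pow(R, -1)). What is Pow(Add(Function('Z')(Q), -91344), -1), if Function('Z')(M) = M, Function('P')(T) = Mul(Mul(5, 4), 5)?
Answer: Rational(-1, 91244) ≈ -1.0960e-5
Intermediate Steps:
Function('j')(R) = 1
Function('P')(T) = 100 (Function('P')(T) = Mul(20, 5) = 100)
Q = 100
Pow(Add(Function('Z')(Q), -91344), -1) = Pow(Add(100, -91344), -1) = Pow(-91244, -1) = Rational(-1, 91244)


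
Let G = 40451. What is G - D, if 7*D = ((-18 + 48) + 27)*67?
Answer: 279338/7 ≈ 39905.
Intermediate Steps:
D = 3819/7 (D = (((-18 + 48) + 27)*67)/7 = ((30 + 27)*67)/7 = (57*67)/7 = (⅐)*3819 = 3819/7 ≈ 545.57)
G - D = 40451 - 1*3819/7 = 40451 - 3819/7 = 279338/7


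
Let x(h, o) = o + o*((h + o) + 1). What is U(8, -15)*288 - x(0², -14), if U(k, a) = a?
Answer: -4488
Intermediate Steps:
x(h, o) = o + o*(1 + h + o)
U(8, -15)*288 - x(0², -14) = -15*288 - (-14)*(2 + 0² - 14) = -4320 - (-14)*(2 + 0 - 14) = -4320 - (-14)*(-12) = -4320 - 1*168 = -4320 - 168 = -4488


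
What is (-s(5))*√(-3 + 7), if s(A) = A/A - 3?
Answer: 4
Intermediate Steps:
s(A) = -2 (s(A) = 1 - 3 = -2)
(-s(5))*√(-3 + 7) = (-1*(-2))*√(-3 + 7) = 2*√4 = 2*2 = 4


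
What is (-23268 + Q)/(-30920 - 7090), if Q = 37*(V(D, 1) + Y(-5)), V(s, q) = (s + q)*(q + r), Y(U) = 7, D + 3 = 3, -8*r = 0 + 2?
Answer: 18385/30408 ≈ 0.60461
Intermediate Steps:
r = -¼ (r = -(0 + 2)/8 = -⅛*2 = -¼ ≈ -0.25000)
D = 0 (D = -3 + 3 = 0)
V(s, q) = (-¼ + q)*(q + s) (V(s, q) = (s + q)*(q - ¼) = (q + s)*(-¼ + q) = (-¼ + q)*(q + s))
Q = 1147/4 (Q = 37*((1² - ¼*1 - ¼*0 + 1*0) + 7) = 37*((1 - ¼ + 0 + 0) + 7) = 37*(¾ + 7) = 37*(31/4) = 1147/4 ≈ 286.75)
(-23268 + Q)/(-30920 - 7090) = (-23268 + 1147/4)/(-30920 - 7090) = -91925/4/(-38010) = -91925/4*(-1/38010) = 18385/30408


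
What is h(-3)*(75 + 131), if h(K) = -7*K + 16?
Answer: 7622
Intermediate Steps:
h(K) = 16 - 7*K
h(-3)*(75 + 131) = (16 - 7*(-3))*(75 + 131) = (16 + 21)*206 = 37*206 = 7622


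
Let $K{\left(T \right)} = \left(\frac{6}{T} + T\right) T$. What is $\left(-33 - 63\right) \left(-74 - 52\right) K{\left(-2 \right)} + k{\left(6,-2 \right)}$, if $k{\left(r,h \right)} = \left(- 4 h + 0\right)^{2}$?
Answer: $121024$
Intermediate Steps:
$k{\left(r,h \right)} = 16 h^{2}$ ($k{\left(r,h \right)} = \left(- 4 h\right)^{2} = 16 h^{2}$)
$K{\left(T \right)} = T \left(T + \frac{6}{T}\right)$ ($K{\left(T \right)} = \left(T + \frac{6}{T}\right) T = T \left(T + \frac{6}{T}\right)$)
$\left(-33 - 63\right) \left(-74 - 52\right) K{\left(-2 \right)} + k{\left(6,-2 \right)} = \left(-33 - 63\right) \left(-74 - 52\right) \left(6 + \left(-2\right)^{2}\right) + 16 \left(-2\right)^{2} = \left(-96\right) \left(-126\right) \left(6 + 4\right) + 16 \cdot 4 = 12096 \cdot 10 + 64 = 120960 + 64 = 121024$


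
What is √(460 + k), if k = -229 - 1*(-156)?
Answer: 3*√43 ≈ 19.672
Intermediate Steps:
k = -73 (k = -229 + 156 = -73)
√(460 + k) = √(460 - 73) = √387 = 3*√43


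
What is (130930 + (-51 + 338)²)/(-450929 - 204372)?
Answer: -213299/655301 ≈ -0.32550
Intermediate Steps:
(130930 + (-51 + 338)²)/(-450929 - 204372) = (130930 + 287²)/(-655301) = (130930 + 82369)*(-1/655301) = 213299*(-1/655301) = -213299/655301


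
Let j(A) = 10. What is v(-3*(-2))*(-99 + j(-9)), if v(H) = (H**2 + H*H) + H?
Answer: -6942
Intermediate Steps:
v(H) = H + 2*H**2 (v(H) = (H**2 + H**2) + H = 2*H**2 + H = H + 2*H**2)
v(-3*(-2))*(-99 + j(-9)) = ((-3*(-2))*(1 + 2*(-3*(-2))))*(-99 + 10) = (6*(1 + 2*6))*(-89) = (6*(1 + 12))*(-89) = (6*13)*(-89) = 78*(-89) = -6942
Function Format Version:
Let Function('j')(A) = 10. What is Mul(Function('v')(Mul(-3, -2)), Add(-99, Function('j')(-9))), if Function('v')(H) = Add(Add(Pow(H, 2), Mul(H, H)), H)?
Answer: -6942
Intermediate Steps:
Function('v')(H) = Add(H, Mul(2, Pow(H, 2))) (Function('v')(H) = Add(Add(Pow(H, 2), Pow(H, 2)), H) = Add(Mul(2, Pow(H, 2)), H) = Add(H, Mul(2, Pow(H, 2))))
Mul(Function('v')(Mul(-3, -2)), Add(-99, Function('j')(-9))) = Mul(Mul(Mul(-3, -2), Add(1, Mul(2, Mul(-3, -2)))), Add(-99, 10)) = Mul(Mul(6, Add(1, Mul(2, 6))), -89) = Mul(Mul(6, Add(1, 12)), -89) = Mul(Mul(6, 13), -89) = Mul(78, -89) = -6942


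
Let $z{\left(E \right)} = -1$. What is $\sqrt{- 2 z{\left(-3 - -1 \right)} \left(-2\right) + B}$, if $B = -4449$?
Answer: $i \sqrt{4453} \approx 66.731 i$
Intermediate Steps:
$\sqrt{- 2 z{\left(-3 - -1 \right)} \left(-2\right) + B} = \sqrt{\left(-2\right) \left(-1\right) \left(-2\right) - 4449} = \sqrt{2 \left(-2\right) - 4449} = \sqrt{-4 - 4449} = \sqrt{-4453} = i \sqrt{4453}$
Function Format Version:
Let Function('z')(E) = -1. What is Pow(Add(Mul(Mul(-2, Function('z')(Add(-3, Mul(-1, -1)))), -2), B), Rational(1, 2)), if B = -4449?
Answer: Mul(I, Pow(4453, Rational(1, 2))) ≈ Mul(66.731, I)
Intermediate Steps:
Pow(Add(Mul(Mul(-2, Function('z')(Add(-3, Mul(-1, -1)))), -2), B), Rational(1, 2)) = Pow(Add(Mul(Mul(-2, -1), -2), -4449), Rational(1, 2)) = Pow(Add(Mul(2, -2), -4449), Rational(1, 2)) = Pow(Add(-4, -4449), Rational(1, 2)) = Pow(-4453, Rational(1, 2)) = Mul(I, Pow(4453, Rational(1, 2)))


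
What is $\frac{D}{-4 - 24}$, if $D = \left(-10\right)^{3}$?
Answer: $\frac{250}{7} \approx 35.714$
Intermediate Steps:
$D = -1000$
$\frac{D}{-4 - 24} = - \frac{1000}{-4 - 24} = - \frac{1000}{-28} = \left(-1000\right) \left(- \frac{1}{28}\right) = \frac{250}{7}$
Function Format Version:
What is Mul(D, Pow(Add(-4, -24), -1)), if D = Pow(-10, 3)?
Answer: Rational(250, 7) ≈ 35.714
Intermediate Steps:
D = -1000
Mul(D, Pow(Add(-4, -24), -1)) = Mul(-1000, Pow(Add(-4, -24), -1)) = Mul(-1000, Pow(-28, -1)) = Mul(-1000, Rational(-1, 28)) = Rational(250, 7)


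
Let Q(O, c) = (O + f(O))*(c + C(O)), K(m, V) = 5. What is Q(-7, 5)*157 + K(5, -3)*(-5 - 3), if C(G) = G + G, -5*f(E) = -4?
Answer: 43603/5 ≈ 8720.6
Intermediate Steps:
f(E) = ⅘ (f(E) = -⅕*(-4) = ⅘)
C(G) = 2*G
Q(O, c) = (⅘ + O)*(c + 2*O) (Q(O, c) = (O + ⅘)*(c + 2*O) = (⅘ + O)*(c + 2*O))
Q(-7, 5)*157 + K(5, -3)*(-5 - 3) = (2*(-7)² + (⅘)*5 + (8/5)*(-7) - 7*5)*157 + 5*(-5 - 3) = (2*49 + 4 - 56/5 - 35)*157 + 5*(-8) = (98 + 4 - 56/5 - 35)*157 - 40 = (279/5)*157 - 40 = 43803/5 - 40 = 43603/5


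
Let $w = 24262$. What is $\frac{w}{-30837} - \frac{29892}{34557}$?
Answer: $- \frac{586733846}{355211403} \approx -1.6518$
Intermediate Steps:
$\frac{w}{-30837} - \frac{29892}{34557} = \frac{24262}{-30837} - \frac{29892}{34557} = 24262 \left(- \frac{1}{30837}\right) - \frac{9964}{11519} = - \frac{24262}{30837} - \frac{9964}{11519} = - \frac{586733846}{355211403}$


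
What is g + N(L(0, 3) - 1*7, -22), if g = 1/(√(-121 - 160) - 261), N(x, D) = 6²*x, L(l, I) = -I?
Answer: -24624981/68402 - I*√281/68402 ≈ -360.0 - 0.00024507*I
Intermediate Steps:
N(x, D) = 36*x
g = 1/(-261 + I*√281) (g = 1/(√(-281) - 261) = 1/(I*√281 - 261) = 1/(-261 + I*√281) ≈ -0.0038157 - 0.00024507*I)
g + N(L(0, 3) - 1*7, -22) = (-261/68402 - I*√281/68402) + 36*(-1*3 - 1*7) = (-261/68402 - I*√281/68402) + 36*(-3 - 7) = (-261/68402 - I*√281/68402) + 36*(-10) = (-261/68402 - I*√281/68402) - 360 = -24624981/68402 - I*√281/68402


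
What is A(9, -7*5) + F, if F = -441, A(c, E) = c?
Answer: -432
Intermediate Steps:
A(9, -7*5) + F = 9 - 441 = -432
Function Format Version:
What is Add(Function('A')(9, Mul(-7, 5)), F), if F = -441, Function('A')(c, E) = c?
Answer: -432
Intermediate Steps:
Add(Function('A')(9, Mul(-7, 5)), F) = Add(9, -441) = -432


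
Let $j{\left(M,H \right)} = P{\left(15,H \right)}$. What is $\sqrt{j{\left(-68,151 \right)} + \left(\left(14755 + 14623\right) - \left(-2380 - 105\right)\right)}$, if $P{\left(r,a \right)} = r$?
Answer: $3 \sqrt{3542} \approx 178.54$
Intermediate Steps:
$j{\left(M,H \right)} = 15$
$\sqrt{j{\left(-68,151 \right)} + \left(\left(14755 + 14623\right) - \left(-2380 - 105\right)\right)} = \sqrt{15 + \left(\left(14755 + 14623\right) - \left(-2380 - 105\right)\right)} = \sqrt{15 + \left(29378 - -2485\right)} = \sqrt{15 + \left(29378 + \left(-76 + 2561\right)\right)} = \sqrt{15 + \left(29378 + 2485\right)} = \sqrt{15 + 31863} = \sqrt{31878} = 3 \sqrt{3542}$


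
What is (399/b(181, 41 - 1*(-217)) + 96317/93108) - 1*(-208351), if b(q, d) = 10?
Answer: 97014781171/465540 ≈ 2.0839e+5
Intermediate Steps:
(399/b(181, 41 - 1*(-217)) + 96317/93108) - 1*(-208351) = (399/10 + 96317/93108) - 1*(-208351) = (399*(⅒) + 96317*(1/93108)) + 208351 = (399/10 + 96317/93108) + 208351 = 19056631/465540 + 208351 = 97014781171/465540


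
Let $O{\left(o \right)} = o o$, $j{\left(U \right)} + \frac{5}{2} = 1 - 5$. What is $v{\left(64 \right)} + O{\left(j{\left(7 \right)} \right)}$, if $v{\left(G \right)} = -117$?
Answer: $- \frac{299}{4} \approx -74.75$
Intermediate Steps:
$j{\left(U \right)} = - \frac{13}{2}$ ($j{\left(U \right)} = - \frac{5}{2} + \left(1 - 5\right) = - \frac{5}{2} - 4 = - \frac{13}{2}$)
$O{\left(o \right)} = o^{2}$
$v{\left(64 \right)} + O{\left(j{\left(7 \right)} \right)} = -117 + \left(- \frac{13}{2}\right)^{2} = -117 + \frac{169}{4} = - \frac{299}{4}$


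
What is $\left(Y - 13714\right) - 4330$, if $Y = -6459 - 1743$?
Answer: $-26246$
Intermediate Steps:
$Y = -8202$
$\left(Y - 13714\right) - 4330 = \left(-8202 - 13714\right) - 4330 = -21916 - 4330 = -26246$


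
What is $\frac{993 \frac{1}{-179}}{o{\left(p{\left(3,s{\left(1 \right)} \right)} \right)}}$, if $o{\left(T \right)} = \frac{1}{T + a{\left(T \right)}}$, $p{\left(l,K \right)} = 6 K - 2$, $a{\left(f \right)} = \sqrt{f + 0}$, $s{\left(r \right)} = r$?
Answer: $- \frac{5958}{179} \approx -33.285$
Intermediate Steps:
$a{\left(f \right)} = \sqrt{f}$
$p{\left(l,K \right)} = -2 + 6 K$
$o{\left(T \right)} = \frac{1}{T + \sqrt{T}}$
$\frac{993 \frac{1}{-179}}{o{\left(p{\left(3,s{\left(1 \right)} \right)} \right)}} = \frac{993 \frac{1}{-179}}{\frac{1}{\left(-2 + 6 \cdot 1\right) + \sqrt{-2 + 6 \cdot 1}}} = \frac{993 \left(- \frac{1}{179}\right)}{\frac{1}{\left(-2 + 6\right) + \sqrt{-2 + 6}}} = - \frac{993}{179 \frac{1}{4 + \sqrt{4}}} = - \frac{993}{179 \frac{1}{4 + 2}} = - \frac{993}{179 \cdot \frac{1}{6}} = - \frac{993 \frac{1}{\frac{1}{6}}}{179} = \left(- \frac{993}{179}\right) 6 = - \frac{5958}{179}$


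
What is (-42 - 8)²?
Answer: 2500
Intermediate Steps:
(-42 - 8)² = (-50)² = 2500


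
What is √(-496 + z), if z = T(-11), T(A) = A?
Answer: 13*I*√3 ≈ 22.517*I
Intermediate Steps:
z = -11
√(-496 + z) = √(-496 - 11) = √(-507) = 13*I*√3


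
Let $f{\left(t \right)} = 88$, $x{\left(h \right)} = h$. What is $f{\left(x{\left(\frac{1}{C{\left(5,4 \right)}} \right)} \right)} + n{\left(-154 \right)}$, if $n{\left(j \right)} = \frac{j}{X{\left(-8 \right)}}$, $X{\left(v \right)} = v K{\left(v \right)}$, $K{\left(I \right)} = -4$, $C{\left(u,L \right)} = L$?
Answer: $\frac{1331}{16} \approx 83.188$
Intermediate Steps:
$X{\left(v \right)} = - 4 v$ ($X{\left(v \right)} = v \left(-4\right) = - 4 v$)
$n{\left(j \right)} = \frac{j}{32}$ ($n{\left(j \right)} = \frac{j}{\left(-4\right) \left(-8\right)} = \frac{j}{32}$)
$f{\left(x{\left(\frac{1}{C{\left(5,4 \right)}} \right)} \right)} + n{\left(-154 \right)} = 88 + \frac{1}{32} \left(-154\right) = 88 - \frac{77}{16} = \frac{1331}{16}$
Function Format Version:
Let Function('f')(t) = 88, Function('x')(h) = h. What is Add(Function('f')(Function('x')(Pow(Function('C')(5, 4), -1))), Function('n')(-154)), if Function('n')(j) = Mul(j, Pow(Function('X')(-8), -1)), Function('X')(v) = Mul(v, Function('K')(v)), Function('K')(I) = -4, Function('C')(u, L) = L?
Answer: Rational(1331, 16) ≈ 83.188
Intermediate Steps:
Function('X')(v) = Mul(-4, v) (Function('X')(v) = Mul(v, -4) = Mul(-4, v))
Function('n')(j) = Mul(Rational(1, 32), j) (Function('n')(j) = Mul(j, Pow(Mul(-4, -8), -1)) = Mul(j, Pow(32, -1)) = Mul(j, Rational(1, 32)) = Mul(Rational(1, 32), j))
Add(Function('f')(Function('x')(Pow(Function('C')(5, 4), -1))), Function('n')(-154)) = Add(88, Mul(Rational(1, 32), -154)) = Add(88, Rational(-77, 16)) = Rational(1331, 16)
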